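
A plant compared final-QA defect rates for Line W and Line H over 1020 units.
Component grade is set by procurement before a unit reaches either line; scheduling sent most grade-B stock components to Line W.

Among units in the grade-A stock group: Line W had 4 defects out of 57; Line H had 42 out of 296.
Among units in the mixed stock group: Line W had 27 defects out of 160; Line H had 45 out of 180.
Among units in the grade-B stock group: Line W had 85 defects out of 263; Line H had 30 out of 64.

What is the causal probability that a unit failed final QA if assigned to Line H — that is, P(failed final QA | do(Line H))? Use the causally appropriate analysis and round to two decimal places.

0.28

Component grade differs across lines for reasons unrelated to any effect of the line itself, and it separately predicts the outcome — a classic confounder. We must compare within component grade levels.
Standardising Line H to the population component grade mix: 0.346·42/296 + 0.333·45/180 + 0.321·30/64 = 0.283.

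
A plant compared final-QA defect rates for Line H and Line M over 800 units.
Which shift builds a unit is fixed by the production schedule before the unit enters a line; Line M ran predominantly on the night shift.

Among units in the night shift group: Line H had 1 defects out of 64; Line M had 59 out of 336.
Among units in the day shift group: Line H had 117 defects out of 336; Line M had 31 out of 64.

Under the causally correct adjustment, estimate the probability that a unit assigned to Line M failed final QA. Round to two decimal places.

0.33

Shift differs across lines for reasons unrelated to any effect of the line itself, and it separately predicts the outcome — a classic confounder. We must compare within shift levels.
Standardising Line M to the population shift mix: 0.500·59/336 + 0.500·31/64 = 0.330.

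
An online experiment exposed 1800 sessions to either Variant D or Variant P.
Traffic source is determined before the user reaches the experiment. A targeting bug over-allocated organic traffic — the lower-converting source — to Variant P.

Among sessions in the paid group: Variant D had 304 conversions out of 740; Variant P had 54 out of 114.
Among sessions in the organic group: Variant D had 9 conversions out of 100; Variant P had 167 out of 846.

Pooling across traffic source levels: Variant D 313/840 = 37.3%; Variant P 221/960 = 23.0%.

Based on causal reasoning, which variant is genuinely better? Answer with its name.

Variant P

The stratified and pooled comparisons disagree (Variant P wins within each traffic source; Variant D wins overall), so the answer turns on the causal role of traffic source.
Here traffic source is a common cause — it drives both which variant a case falls under and the outcome. The crude comparison mixes populations; the stratum-specific rates are the causally relevant ones.
Within each level — paid: 41.1% vs 47.4%; organic: 9.0% vs 19.7% — Variant P is higher every time.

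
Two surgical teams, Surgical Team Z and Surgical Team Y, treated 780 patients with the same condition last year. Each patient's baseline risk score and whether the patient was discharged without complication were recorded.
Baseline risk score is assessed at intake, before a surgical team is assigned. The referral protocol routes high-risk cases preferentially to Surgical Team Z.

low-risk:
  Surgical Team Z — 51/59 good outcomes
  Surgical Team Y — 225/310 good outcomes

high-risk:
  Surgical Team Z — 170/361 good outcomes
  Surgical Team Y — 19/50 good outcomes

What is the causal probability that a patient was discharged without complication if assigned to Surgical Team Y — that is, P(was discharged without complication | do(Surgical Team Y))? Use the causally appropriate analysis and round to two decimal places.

0.54

Baseline risk score satisfies the back-door criterion: it is not a descendant of the surgical team, and it blocks the spurious path from surgical team to outcome. Adjusting for it (i.e., using the within-baseline risk score rates) gives the causal effect.
Standardising Surgical Team Y to the population baseline risk score mix: 0.473·225/310 + 0.527·19/50 = 0.544.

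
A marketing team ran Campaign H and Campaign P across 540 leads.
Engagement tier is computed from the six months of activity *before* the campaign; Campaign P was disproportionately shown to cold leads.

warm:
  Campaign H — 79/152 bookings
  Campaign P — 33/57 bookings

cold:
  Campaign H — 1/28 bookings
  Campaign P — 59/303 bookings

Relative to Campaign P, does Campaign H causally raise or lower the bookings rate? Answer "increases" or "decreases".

decreases

Here engagement tier is a common cause — it drives both which campaign a case falls under and the outcome. The crude comparison mixes populations; the stratum-specific rates are the causally relevant ones.
Within each level — warm: 52.0% vs 57.9%; cold: 3.6% vs 19.5% — Campaign P is higher every time.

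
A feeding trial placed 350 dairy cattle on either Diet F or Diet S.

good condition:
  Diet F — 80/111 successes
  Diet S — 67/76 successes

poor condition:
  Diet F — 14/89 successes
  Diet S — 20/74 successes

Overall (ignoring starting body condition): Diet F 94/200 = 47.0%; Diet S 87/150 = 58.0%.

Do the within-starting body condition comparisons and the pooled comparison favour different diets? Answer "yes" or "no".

Within each starting body condition level (good condition 72.1% vs 88.2%; poor condition 15.7% vs 27.0%), Diet S has the higher rate every time. Pooled: 47.0% vs 58.0% — Diet S has the higher rate overall. They agree.

no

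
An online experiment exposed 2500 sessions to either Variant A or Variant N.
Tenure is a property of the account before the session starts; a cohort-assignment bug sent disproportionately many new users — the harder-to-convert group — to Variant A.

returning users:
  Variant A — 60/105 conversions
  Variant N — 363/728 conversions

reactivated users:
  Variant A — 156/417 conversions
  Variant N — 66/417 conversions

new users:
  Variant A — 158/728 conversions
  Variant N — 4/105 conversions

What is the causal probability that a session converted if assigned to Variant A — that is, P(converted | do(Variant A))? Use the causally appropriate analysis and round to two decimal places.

The user tenure-specific comparison favours Variant A throughout, but the pooled figures favour Variant N. The question is whether to condition on user tenure.
User tenure satisfies the back-door criterion: it is not a descendant of the variant, and it blocks the spurious path from variant to outcome. Adjusting for it (i.e., using the within-user tenure rates) gives the causal effect.
Standardising Variant A to the population user tenure mix: 0.333·60/105 + 0.334·156/417 + 0.333·158/728 = 0.388.

0.39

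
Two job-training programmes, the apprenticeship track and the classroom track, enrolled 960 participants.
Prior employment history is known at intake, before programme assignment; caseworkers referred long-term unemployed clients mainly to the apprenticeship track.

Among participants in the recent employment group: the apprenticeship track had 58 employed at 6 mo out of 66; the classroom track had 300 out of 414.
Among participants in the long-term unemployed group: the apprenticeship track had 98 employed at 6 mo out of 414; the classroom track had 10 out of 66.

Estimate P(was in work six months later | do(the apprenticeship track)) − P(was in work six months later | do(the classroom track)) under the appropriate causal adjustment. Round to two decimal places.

+0.12

The stratified and pooled comparisons disagree (the apprenticeship track wins within each prior employment history; the classroom track wins overall), so the answer turns on the causal role of prior employment history.
Prior employment history satisfies the back-door criterion: it is not a descendant of the programme, and it blocks the spurious path from programme to outcome. Adjusting for it (i.e., using the within-prior employment history rates) gives the causal effect.
Adjusting over the population distribution of prior employment history: 0.500·(0.879−0.725) + 0.500·(0.237−0.152) = +0.120.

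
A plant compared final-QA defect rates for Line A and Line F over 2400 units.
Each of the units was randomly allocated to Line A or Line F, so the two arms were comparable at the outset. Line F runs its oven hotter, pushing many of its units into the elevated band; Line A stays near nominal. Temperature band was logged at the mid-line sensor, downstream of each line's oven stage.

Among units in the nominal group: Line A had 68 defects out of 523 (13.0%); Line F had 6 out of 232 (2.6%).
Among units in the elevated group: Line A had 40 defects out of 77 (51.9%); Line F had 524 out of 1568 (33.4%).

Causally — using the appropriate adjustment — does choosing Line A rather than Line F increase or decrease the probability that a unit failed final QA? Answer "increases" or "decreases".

decreases

The stratified and pooled comparisons disagree (Line F wins within each in-process temperature band; Line A wins overall), so the answer turns on the causal role of in-process temperature band.
Because the line influences in-process temperature band, in-process temperature band is a post-treatment mediator, not a confounder. Stratifying on it would bias the estimate; the causal effect is the crude pooled difference.
Pooled: Line A 18.0% vs Line F 29.4%; Line A is lower overall.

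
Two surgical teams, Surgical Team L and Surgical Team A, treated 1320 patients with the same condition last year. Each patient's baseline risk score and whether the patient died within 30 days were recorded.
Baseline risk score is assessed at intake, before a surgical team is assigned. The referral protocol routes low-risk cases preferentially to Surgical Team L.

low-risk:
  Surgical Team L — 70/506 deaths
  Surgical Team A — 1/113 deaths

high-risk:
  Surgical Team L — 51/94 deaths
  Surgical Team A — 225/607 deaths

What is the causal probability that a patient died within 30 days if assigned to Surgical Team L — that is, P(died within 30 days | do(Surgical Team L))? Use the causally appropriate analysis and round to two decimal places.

Within every baseline risk score level Surgical Team A has the lower rate, yet pooled Surgical Team L does — Simpson's reversal.
The imbalance in baseline risk score arose from how patients were allocated, not from anything the surgical team did; and baseline risk score independently affects the outcome. The pooled gap is confounded — condition on baseline risk score.
Standardising Surgical Team L to the population baseline risk score mix: 0.469·70/506 + 0.531·51/94 = 0.353.

0.35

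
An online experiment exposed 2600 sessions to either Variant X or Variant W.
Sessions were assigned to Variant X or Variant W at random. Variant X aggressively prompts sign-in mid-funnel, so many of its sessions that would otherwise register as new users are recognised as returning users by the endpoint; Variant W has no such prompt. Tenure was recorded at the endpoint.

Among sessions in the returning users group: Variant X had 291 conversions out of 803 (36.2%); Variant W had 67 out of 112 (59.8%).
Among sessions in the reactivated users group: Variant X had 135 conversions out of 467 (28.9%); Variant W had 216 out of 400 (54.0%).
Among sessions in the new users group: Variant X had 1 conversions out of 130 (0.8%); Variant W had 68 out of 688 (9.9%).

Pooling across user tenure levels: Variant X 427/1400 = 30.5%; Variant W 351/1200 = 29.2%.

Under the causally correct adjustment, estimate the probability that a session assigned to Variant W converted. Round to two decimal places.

0.29

Because the variant influences user tenure, user tenure is a post-treatment mediator, not a confounder. Stratifying on it would bias the estimate; the causal effect is the crude pooled difference.
So P(outcome | do(Variant W)) is just the pooled rate for Variant W: 351/1200 = 0.292.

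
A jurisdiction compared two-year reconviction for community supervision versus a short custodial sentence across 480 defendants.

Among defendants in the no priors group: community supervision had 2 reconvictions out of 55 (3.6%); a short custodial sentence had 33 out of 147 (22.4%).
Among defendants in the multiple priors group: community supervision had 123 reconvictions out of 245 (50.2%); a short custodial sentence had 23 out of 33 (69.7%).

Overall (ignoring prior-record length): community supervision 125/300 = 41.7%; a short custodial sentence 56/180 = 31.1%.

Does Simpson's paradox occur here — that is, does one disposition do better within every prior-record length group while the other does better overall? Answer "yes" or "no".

yes

Within each prior-record length level (no priors 3.6% vs 22.4%; multiple priors 50.2% vs 69.7%), community supervision has the lower rate every time. Pooled: 41.7% vs 31.1% — a short custodial sentence has the lower rate overall. The two comparisons disagree.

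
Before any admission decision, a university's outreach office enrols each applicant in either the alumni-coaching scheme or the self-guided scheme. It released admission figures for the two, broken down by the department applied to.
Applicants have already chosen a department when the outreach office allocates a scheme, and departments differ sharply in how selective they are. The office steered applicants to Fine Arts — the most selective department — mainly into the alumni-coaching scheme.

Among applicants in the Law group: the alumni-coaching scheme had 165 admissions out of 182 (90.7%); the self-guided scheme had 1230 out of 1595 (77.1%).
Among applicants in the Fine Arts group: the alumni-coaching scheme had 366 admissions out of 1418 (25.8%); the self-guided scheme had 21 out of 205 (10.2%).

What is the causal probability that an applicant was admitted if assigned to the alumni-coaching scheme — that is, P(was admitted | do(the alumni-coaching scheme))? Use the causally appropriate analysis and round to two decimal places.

The stratified and pooled comparisons disagree (the alumni-coaching scheme wins within each department; the self-guided scheme wins overall), so the answer turns on the causal role of department.
Department is set before the outreach scheme has any effect — it is not caused by the outreach scheme — and it independently drives the outcome. That makes it a confounder, so the causal comparison is within department levels.
Standardising the alumni-coaching scheme to the population department mix: 0.523·165/182 + 0.477·366/1418 = 0.597.

0.60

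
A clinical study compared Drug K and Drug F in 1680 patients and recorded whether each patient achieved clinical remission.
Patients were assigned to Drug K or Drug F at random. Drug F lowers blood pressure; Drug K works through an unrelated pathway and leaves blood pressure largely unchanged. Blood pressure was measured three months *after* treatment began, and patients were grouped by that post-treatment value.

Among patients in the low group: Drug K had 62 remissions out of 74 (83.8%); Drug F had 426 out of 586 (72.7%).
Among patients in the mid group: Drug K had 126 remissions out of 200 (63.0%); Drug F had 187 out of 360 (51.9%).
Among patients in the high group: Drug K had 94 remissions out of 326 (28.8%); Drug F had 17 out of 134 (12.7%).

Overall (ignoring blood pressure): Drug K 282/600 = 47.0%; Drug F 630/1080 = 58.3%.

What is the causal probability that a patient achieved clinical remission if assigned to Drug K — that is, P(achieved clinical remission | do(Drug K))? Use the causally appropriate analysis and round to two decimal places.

The blood pressure-specific comparison favours Drug K throughout, but the pooled figures favour Drug F. The question is whether to condition on blood pressure.
Blood pressure is downstream of the drug. One should not condition on a consequence of treatment, so the overall rates are the right comparison.
So P(outcome | do(Drug K)) is just the pooled rate for Drug K: 282/600 = 0.470.

0.47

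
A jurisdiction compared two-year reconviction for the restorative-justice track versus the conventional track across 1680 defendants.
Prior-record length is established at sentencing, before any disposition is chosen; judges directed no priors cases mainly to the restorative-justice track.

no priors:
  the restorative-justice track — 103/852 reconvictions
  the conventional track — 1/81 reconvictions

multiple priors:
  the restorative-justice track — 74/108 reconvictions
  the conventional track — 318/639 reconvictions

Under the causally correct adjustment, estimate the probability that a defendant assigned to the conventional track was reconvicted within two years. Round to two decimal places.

0.23

The prior-record length-specific comparison favours the conventional track throughout, but the pooled figures favour the restorative-justice track. The question is whether to condition on prior-record length.
Prior-record length is set before the disposition has any effect — it is not caused by the disposition — and it independently drives the outcome. That makes it a confounder, so the causal comparison is within prior-record length levels.
Standardising the conventional track to the population prior-record length mix: 0.555·1/81 + 0.445·318/639 = 0.228.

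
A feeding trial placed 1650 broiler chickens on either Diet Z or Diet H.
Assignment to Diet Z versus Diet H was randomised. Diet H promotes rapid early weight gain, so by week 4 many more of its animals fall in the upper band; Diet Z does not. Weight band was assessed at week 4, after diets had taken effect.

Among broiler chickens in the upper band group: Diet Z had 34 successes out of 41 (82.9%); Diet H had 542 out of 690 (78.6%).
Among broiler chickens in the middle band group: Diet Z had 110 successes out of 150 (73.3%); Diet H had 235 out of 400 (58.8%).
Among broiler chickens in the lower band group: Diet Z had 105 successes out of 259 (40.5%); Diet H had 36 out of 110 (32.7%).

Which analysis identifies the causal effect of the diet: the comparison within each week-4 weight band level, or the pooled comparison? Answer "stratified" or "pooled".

Week-4 weight band is downstream of the diet. One should not condition on a consequence of treatment, so the overall rates are the right comparison.
Pooled: Diet Z 55.3% vs Diet H 67.8%; Diet H is higher overall.

pooled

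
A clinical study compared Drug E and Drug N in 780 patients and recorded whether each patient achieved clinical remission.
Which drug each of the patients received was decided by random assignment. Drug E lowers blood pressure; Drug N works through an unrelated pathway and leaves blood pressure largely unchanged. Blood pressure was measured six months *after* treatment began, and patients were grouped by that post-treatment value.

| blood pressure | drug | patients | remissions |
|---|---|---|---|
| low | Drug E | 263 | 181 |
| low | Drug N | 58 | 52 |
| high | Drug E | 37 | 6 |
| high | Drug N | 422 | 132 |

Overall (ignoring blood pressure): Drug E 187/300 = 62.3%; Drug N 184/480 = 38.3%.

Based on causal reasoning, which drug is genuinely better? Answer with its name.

Blood pressure lies on the pathway drug → blood pressure → outcome, so adjusting for it blocks the indirect effect. For the total causal effect of drug, use the unadjusted pooled rates.
Pooled: Drug E 62.3% vs Drug N 38.3%; Drug E is higher overall.

Drug E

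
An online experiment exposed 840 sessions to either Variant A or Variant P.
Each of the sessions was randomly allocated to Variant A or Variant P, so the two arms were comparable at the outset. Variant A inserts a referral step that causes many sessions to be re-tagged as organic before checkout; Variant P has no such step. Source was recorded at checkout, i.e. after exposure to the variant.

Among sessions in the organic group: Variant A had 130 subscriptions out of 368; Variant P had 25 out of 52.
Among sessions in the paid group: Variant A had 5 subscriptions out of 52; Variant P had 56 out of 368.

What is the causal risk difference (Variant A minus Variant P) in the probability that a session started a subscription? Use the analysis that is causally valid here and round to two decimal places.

Stratifying would compare variants among sessions the variants themselves sorted into traffic source groups — a form of selection on an intermediate. The unconditioned pooled rates give the total causal effect.
The causal difference is the pooled difference: 0.321 − 0.193 = +0.129.

+0.13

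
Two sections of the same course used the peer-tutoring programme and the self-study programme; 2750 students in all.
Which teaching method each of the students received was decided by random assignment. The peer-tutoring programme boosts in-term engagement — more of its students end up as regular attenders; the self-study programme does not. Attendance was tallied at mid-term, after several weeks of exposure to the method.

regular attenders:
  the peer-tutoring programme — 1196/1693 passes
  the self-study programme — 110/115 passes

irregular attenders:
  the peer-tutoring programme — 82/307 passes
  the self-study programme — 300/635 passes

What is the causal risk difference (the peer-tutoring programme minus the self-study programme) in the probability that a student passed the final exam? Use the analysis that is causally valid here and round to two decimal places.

Mid-term attendance lies on the pathway teaching method → mid-term attendance → outcome, so adjusting for it blocks the indirect effect. For the total causal effect of teaching method, use the unadjusted pooled rates.
The causal difference is the pooled difference: 0.639 − 0.547 = +0.092.

+0.09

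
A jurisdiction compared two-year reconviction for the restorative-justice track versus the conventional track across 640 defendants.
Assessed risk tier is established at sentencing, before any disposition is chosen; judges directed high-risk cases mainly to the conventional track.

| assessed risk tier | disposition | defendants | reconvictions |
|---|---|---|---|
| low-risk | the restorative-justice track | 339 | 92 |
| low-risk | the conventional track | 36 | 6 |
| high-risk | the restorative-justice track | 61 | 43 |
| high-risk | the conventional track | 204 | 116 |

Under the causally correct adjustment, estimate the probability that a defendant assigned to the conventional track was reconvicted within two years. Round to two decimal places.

Assessed risk tier differs across dispositions for reasons unrelated to any effect of the disposition itself, and it separately predicts the outcome — a classic confounder. We must compare within assessed risk tier levels.
Standardising the conventional track to the population assessed risk tier mix: 0.586·6/36 + 0.414·116/204 = 0.333.

0.33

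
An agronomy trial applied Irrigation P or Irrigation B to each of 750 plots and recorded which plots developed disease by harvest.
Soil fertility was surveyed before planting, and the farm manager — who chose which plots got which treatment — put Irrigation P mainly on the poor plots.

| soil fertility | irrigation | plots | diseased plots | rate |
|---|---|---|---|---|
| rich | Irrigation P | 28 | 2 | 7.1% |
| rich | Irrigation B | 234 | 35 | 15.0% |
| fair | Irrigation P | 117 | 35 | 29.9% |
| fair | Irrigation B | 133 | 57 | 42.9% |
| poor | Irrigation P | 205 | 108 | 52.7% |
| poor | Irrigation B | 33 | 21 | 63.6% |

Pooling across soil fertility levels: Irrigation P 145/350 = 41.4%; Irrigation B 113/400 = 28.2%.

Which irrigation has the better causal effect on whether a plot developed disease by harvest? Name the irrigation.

Irrigation P

Irrigation P is lower inside every soil fertility stratum but Irrigation B is lower in aggregate. Whether to stratify depends on how soil fertility relates to the irrigation.
Soil fertility is set before the irrigation has any effect — it is not caused by the irrigation — and it independently drives the outcome. That makes it a confounder, so the causal comparison is within soil fertility levels.
Within each level — rich: 7.1% vs 15.0%; fair: 29.9% vs 42.9%; poor: 52.7% vs 63.6% — Irrigation P is lower every time.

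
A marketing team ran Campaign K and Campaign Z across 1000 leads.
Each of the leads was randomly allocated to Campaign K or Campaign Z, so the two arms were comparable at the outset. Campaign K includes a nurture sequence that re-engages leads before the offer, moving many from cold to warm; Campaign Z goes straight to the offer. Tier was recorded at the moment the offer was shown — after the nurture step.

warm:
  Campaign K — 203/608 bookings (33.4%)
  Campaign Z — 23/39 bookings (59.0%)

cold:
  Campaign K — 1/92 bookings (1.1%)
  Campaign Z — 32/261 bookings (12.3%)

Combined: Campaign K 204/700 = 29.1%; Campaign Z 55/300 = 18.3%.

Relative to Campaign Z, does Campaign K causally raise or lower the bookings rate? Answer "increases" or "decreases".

increases

The stratified and pooled comparisons disagree (Campaign Z wins within each engagement tier; Campaign K wins overall), so the answer turns on the causal role of engagement tier.
Engagement tier is downstream of the campaign. One should not condition on a consequence of treatment, so the overall rates are the right comparison.
Pooled: Campaign K 29.1% vs Campaign Z 18.3%; Campaign K is higher overall.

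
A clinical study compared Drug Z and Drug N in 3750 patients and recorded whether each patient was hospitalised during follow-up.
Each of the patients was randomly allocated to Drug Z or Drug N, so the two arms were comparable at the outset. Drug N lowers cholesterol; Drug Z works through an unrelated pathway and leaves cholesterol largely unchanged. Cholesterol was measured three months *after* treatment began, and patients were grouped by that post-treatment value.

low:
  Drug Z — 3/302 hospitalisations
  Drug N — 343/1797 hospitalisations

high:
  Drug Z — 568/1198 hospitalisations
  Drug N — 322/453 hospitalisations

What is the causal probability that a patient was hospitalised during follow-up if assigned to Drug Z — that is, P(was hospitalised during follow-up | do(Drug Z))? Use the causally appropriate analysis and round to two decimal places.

The distribution of cholesterol is itself part of what the drug does — it is an intermediate outcome. Holding it fixed would remove that part of the effect; the total effect is the pooled difference.
So P(outcome | do(Drug Z)) is just the pooled rate for Drug Z: 571/1500 = 0.381.

0.38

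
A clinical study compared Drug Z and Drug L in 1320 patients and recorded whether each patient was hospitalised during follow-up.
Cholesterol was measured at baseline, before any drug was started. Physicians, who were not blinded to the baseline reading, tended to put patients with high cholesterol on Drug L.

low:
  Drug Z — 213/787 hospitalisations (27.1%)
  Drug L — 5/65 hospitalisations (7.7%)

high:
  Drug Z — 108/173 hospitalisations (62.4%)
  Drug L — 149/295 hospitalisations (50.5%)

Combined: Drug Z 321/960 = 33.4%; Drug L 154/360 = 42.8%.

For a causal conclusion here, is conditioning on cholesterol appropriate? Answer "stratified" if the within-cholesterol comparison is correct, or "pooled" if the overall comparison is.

stratified

The stratified and pooled comparisons disagree (Drug L wins within each cholesterol; Drug Z wins overall), so the answer turns on the causal role of cholesterol.
Nothing the drug does changes cholesterol; the imbalance is an allocation artefact. With cholesterol also predicting the outcome, the pooled figure is confounded, and the within-stratum comparison is the causal one.
Within each level — low: 27.1% vs 7.7%; high: 62.4% vs 50.5% — Drug L is lower every time.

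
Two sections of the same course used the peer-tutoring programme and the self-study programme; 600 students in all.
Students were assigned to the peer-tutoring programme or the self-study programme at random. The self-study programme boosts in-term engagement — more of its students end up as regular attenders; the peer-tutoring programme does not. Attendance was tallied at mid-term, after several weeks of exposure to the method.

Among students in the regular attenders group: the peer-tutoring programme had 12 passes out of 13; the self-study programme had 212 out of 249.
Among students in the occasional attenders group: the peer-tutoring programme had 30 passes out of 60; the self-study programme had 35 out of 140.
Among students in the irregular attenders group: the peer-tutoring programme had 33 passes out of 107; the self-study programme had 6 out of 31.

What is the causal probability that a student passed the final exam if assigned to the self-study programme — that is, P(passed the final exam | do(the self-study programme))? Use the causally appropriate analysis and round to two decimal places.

The mid-term attendance-specific comparison favours the peer-tutoring programme throughout, but the pooled figures favour the self-study programme. The question is whether to condition on mid-term attendance.
Stratifying would compare teaching methods among students the teaching methods themselves sorted into mid-term attendance groups — a form of selection on an intermediate. The unconditioned pooled rates give the total causal effect.
So P(outcome | do(the self-study programme)) is just the pooled rate for the self-study programme: 253/420 = 0.602.

0.60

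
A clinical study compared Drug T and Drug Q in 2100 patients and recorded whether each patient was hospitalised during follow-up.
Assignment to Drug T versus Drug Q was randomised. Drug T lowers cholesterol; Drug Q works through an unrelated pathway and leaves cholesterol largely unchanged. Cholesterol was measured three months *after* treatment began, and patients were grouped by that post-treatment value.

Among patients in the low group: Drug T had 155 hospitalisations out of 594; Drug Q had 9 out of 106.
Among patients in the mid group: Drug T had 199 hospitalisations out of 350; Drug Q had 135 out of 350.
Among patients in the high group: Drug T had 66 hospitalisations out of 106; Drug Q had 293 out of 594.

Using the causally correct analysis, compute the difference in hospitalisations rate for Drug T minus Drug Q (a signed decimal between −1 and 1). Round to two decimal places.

The stratified and pooled comparisons disagree (Drug Q wins within each cholesterol; Drug T wins overall), so the answer turns on the causal role of cholesterol.
Cholesterol is recorded after the drug and is itself shifted by it — it sits on the causal path from drug to outcome. Conditioning on a mediator would strip out part of the effect we want; the pooled comparison gives the total causal effect.
The causal difference is the pooled difference: 0.400 − 0.416 = -0.016.

-0.02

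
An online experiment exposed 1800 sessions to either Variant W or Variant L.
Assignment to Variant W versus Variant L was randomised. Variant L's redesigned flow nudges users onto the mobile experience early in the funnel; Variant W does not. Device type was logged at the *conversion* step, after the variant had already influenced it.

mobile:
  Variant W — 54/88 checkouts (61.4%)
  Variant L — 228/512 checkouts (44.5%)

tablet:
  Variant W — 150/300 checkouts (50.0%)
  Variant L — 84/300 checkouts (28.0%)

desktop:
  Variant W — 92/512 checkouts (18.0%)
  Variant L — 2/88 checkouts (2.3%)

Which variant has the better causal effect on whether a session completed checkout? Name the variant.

The device type-specific comparison favours Variant W throughout, but the pooled figures favour Variant L. The question is whether to condition on device type.
Device type lies on the pathway variant → device type → outcome, so adjusting for it blocks the indirect effect. For the total causal effect of variant, use the unadjusted pooled rates.
Pooled: Variant W 32.9% vs Variant L 34.9%; Variant L is higher overall.

Variant L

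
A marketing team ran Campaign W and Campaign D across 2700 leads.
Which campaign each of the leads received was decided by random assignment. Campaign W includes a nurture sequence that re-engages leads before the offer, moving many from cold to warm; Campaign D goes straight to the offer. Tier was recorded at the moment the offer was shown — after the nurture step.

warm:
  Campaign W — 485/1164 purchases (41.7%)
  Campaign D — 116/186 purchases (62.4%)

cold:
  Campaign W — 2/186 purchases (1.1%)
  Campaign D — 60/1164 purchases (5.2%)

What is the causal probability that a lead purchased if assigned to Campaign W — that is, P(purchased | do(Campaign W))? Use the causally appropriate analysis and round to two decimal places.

Engagement tier here is a post-treatment variable shaped by the campaign; conditioning on it would introduce bias rather than remove it. The overall comparison is the causal one.
So P(outcome | do(Campaign W)) is just the pooled rate for Campaign W: 487/1350 = 0.361.

0.36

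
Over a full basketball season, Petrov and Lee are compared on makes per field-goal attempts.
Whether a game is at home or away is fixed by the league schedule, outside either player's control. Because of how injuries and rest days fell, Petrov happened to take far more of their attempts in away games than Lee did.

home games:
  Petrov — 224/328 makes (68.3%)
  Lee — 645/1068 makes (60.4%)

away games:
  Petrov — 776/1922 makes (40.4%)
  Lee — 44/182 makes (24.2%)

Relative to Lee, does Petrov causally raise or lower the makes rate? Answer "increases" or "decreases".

Game venue satisfies the back-door criterion: it is not a descendant of the player, and it blocks the spurious path from player to outcome. Adjusting for it (i.e., using the within-game venue rates) gives the causal effect.
Within each level — home games: 68.3% vs 60.4%; away games: 40.4% vs 24.2% — Petrov is higher every time.

increases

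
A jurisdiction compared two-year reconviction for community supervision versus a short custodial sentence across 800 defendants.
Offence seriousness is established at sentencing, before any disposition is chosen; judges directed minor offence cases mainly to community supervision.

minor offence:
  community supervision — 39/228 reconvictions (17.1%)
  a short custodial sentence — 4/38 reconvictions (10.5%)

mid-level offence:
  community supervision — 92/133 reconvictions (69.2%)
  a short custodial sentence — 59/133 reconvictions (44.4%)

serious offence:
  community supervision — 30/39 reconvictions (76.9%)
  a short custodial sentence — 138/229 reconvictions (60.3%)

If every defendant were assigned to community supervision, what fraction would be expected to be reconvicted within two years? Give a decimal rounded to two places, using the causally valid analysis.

Here offence seriousness is a common cause — it drives both which disposition a case falls under and the outcome. The crude comparison mixes populations; the stratum-specific rates are the causally relevant ones.
Standardising community supervision to the population offence seriousness mix: 0.333·39/228 + 0.333·92/133 + 0.335·30/39 = 0.545.

0.54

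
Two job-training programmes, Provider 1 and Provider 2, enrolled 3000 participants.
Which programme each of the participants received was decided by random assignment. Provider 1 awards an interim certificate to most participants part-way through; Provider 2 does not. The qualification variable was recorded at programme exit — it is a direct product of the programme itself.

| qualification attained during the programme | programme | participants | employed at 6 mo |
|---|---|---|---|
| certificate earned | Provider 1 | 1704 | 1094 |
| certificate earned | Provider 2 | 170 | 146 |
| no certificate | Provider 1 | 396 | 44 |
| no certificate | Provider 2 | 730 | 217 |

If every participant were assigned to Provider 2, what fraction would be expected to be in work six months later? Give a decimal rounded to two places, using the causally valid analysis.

0.40

The distribution of qualification attained during the programme is itself part of what the programme does — it is an intermediate outcome. Holding it fixed would remove that part of the effect; the total effect is the pooled difference.
So P(outcome | do(Provider 2)) is just the pooled rate for Provider 2: 363/900 = 0.403.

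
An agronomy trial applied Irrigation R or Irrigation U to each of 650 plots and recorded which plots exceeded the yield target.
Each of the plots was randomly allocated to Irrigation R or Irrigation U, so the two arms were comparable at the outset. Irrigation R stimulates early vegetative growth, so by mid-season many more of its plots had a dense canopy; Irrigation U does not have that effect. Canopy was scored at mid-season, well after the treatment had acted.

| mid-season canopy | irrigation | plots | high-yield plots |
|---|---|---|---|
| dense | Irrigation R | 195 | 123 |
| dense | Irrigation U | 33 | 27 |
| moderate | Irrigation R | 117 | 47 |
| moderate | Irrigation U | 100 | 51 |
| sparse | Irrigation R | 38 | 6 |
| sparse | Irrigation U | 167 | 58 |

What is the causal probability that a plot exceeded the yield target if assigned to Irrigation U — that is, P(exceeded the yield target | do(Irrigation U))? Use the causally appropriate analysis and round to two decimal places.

The stratified and pooled comparisons disagree (Irrigation U wins within each mid-season canopy; Irrigation R wins overall), so the answer turns on the causal role of mid-season canopy.
Mid-season canopy lies on the pathway irrigation → mid-season canopy → outcome, so adjusting for it blocks the indirect effect. For the total causal effect of irrigation, use the unadjusted pooled rates.
So P(outcome | do(Irrigation U)) is just the pooled rate for Irrigation U: 136/300 = 0.453.

0.45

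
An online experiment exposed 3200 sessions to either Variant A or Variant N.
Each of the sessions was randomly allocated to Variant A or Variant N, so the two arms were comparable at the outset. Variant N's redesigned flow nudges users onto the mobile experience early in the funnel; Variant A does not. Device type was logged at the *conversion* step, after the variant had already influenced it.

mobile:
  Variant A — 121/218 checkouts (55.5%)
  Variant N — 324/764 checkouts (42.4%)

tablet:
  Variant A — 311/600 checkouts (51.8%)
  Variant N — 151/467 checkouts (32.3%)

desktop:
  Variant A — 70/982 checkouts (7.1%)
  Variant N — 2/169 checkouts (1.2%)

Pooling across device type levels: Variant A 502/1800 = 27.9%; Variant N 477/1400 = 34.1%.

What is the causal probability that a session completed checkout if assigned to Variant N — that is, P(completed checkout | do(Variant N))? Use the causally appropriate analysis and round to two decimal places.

0.34

Because the variant influences device type, device type is a post-treatment mediator, not a confounder. Stratifying on it would bias the estimate; the causal effect is the crude pooled difference.
So P(outcome | do(Variant N)) is just the pooled rate for Variant N: 477/1400 = 0.341.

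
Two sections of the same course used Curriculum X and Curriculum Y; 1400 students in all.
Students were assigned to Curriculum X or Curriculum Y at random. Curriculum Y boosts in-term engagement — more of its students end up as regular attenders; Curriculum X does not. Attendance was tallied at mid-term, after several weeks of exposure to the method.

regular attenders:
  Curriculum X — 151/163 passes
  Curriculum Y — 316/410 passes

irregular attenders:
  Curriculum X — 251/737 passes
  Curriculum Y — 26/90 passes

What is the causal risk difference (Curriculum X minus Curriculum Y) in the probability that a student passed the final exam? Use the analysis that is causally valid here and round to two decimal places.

Mid-term attendance here is a post-treatment variable shaped by the teaching method; conditioning on it would introduce bias rather than remove it. The overall comparison is the causal one.
The causal difference is the pooled difference: 0.447 − 0.684 = -0.237.

-0.24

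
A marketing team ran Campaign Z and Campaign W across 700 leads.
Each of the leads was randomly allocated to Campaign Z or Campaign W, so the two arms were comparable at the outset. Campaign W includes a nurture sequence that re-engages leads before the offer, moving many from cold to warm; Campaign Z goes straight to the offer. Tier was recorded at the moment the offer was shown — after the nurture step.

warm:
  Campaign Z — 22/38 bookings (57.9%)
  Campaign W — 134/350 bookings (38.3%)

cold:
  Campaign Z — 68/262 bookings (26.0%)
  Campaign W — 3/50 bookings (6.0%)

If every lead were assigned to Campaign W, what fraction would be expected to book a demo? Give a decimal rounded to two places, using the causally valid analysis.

0.34

Within every engagement tier level Campaign Z has the higher rate, yet pooled Campaign W does — Simpson's reversal.
The distribution of engagement tier is itself part of what the campaign does — it is an intermediate outcome. Holding it fixed would remove that part of the effect; the total effect is the pooled difference.
So P(outcome | do(Campaign W)) is just the pooled rate for Campaign W: 137/400 = 0.343.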